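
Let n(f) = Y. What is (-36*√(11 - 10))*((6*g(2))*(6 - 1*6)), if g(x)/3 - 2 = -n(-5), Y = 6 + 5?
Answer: 0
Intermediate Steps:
Y = 11
n(f) = 11
g(x) = -27 (g(x) = 6 + 3*(-1*11) = 6 + 3*(-11) = 6 - 33 = -27)
(-36*√(11 - 10))*((6*g(2))*(6 - 1*6)) = (-36*√(11 - 10))*((6*(-27))*(6 - 1*6)) = (-36*√1)*(-162*(6 - 6)) = (-36*1)*(-162*0) = -36*0 = 0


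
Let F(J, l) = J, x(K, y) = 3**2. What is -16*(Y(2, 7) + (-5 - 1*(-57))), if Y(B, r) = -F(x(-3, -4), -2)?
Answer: -688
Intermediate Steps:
x(K, y) = 9
Y(B, r) = -9 (Y(B, r) = -1*9 = -9)
-16*(Y(2, 7) + (-5 - 1*(-57))) = -16*(-9 + (-5 - 1*(-57))) = -16*(-9 + (-5 + 57)) = -16*(-9 + 52) = -16*43 = -688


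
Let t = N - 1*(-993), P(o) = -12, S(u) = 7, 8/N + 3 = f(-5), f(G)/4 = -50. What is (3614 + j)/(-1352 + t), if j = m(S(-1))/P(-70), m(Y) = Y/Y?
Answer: -8803501/874620 ≈ -10.066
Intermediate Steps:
f(G) = -200 (f(G) = 4*(-50) = -200)
N = -8/203 (N = 8/(-3 - 200) = 8/(-203) = 8*(-1/203) = -8/203 ≈ -0.039409)
m(Y) = 1
t = 201571/203 (t = -8/203 - 1*(-993) = -8/203 + 993 = 201571/203 ≈ 992.96)
j = -1/12 (j = 1/(-12) = 1*(-1/12) = -1/12 ≈ -0.083333)
(3614 + j)/(-1352 + t) = (3614 - 1/12)/(-1352 + 201571/203) = 43367/(12*(-72885/203)) = (43367/12)*(-203/72885) = -8803501/874620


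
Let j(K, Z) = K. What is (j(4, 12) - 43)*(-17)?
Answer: 663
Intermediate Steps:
(j(4, 12) - 43)*(-17) = (4 - 43)*(-17) = -39*(-17) = 663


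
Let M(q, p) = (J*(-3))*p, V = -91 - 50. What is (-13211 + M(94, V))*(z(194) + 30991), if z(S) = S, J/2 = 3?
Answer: -332837505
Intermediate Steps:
J = 6 (J = 2*3 = 6)
V = -141
M(q, p) = -18*p (M(q, p) = (6*(-3))*p = -18*p)
(-13211 + M(94, V))*(z(194) + 30991) = (-13211 - 18*(-141))*(194 + 30991) = (-13211 + 2538)*31185 = -10673*31185 = -332837505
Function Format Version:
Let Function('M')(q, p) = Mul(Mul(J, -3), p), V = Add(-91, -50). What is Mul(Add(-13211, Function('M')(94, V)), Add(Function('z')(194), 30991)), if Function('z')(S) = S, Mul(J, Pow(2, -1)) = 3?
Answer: -332837505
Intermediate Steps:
J = 6 (J = Mul(2, 3) = 6)
V = -141
Function('M')(q, p) = Mul(-18, p) (Function('M')(q, p) = Mul(Mul(6, -3), p) = Mul(-18, p))
Mul(Add(-13211, Function('M')(94, V)), Add(Function('z')(194), 30991)) = Mul(Add(-13211, Mul(-18, -141)), Add(194, 30991)) = Mul(Add(-13211, 2538), 31185) = Mul(-10673, 31185) = -332837505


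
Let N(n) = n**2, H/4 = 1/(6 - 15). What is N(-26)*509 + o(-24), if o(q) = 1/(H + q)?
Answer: 75698471/220 ≈ 3.4408e+5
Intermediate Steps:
H = -4/9 (H = 4/(6 - 15) = 4/(-9) = 4*(-1/9) = -4/9 ≈ -0.44444)
o(q) = 1/(-4/9 + q)
N(-26)*509 + o(-24) = (-26)**2*509 + 9/(-4 + 9*(-24)) = 676*509 + 9/(-4 - 216) = 344084 + 9/(-220) = 344084 + 9*(-1/220) = 344084 - 9/220 = 75698471/220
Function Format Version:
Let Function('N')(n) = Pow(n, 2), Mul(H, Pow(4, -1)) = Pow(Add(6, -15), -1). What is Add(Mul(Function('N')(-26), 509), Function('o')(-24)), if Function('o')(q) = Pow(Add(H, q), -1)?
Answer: Rational(75698471, 220) ≈ 3.4408e+5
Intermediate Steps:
H = Rational(-4, 9) (H = Mul(4, Pow(Add(6, -15), -1)) = Mul(4, Pow(-9, -1)) = Mul(4, Rational(-1, 9)) = Rational(-4, 9) ≈ -0.44444)
Function('o')(q) = Pow(Add(Rational(-4, 9), q), -1)
Add(Mul(Function('N')(-26), 509), Function('o')(-24)) = Add(Mul(Pow(-26, 2), 509), Mul(9, Pow(Add(-4, Mul(9, -24)), -1))) = Add(Mul(676, 509), Mul(9, Pow(Add(-4, -216), -1))) = Add(344084, Mul(9, Pow(-220, -1))) = Add(344084, Mul(9, Rational(-1, 220))) = Add(344084, Rational(-9, 220)) = Rational(75698471, 220)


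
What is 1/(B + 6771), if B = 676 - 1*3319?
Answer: 1/4128 ≈ 0.00024225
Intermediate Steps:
B = -2643 (B = 676 - 3319 = -2643)
1/(B + 6771) = 1/(-2643 + 6771) = 1/4128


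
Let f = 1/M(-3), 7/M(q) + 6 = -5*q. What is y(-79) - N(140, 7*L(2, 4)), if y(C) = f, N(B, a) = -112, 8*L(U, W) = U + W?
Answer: 793/7 ≈ 113.29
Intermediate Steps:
L(U, W) = U/8 + W/8 (L(U, W) = (U + W)/8 = U/8 + W/8)
M(q) = 7/(-6 - 5*q)
f = 9/7 (f = 1/(-7/(6 + 5*(-3))) = 1/(-7/(6 - 15)) = 1/(-7/(-9)) = 1/(-7*(-1/9)) = 1/(7/9) = 9/7 ≈ 1.2857)
y(C) = 9/7
y(-79) - N(140, 7*L(2, 4)) = 9/7 - 1*(-112) = 9/7 + 112 = 793/7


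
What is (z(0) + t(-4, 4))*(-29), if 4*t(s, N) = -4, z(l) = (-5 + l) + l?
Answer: 174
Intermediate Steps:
z(l) = -5 + 2*l
t(s, N) = -1 (t(s, N) = (¼)*(-4) = -1)
(z(0) + t(-4, 4))*(-29) = ((-5 + 2*0) - 1)*(-29) = ((-5 + 0) - 1)*(-29) = (-5 - 1)*(-29) = -6*(-29) = 174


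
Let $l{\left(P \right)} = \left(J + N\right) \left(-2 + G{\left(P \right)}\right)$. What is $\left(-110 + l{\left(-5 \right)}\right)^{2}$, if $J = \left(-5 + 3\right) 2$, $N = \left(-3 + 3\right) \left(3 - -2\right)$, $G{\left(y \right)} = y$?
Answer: $6724$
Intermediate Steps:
$N = 0$ ($N = 0 \left(3 + 2\right) = 0 \cdot 5 = 0$)
$J = -4$ ($J = \left(-2\right) 2 = -4$)
$l{\left(P \right)} = 8 - 4 P$ ($l{\left(P \right)} = \left(-4 + 0\right) \left(-2 + P\right) = - 4 \left(-2 + P\right) = 8 - 4 P$)
$\left(-110 + l{\left(-5 \right)}\right)^{2} = \left(-110 + \left(8 - -20\right)\right)^{2} = \left(-110 + \left(8 + 20\right)\right)^{2} = \left(-110 + 28\right)^{2} = \left(-82\right)^{2} = 6724$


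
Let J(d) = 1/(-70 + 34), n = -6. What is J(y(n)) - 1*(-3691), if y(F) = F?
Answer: 132875/36 ≈ 3691.0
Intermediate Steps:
J(d) = -1/36 (J(d) = 1/(-36) = -1/36)
J(y(n)) - 1*(-3691) = -1/36 - 1*(-3691) = -1/36 + 3691 = 132875/36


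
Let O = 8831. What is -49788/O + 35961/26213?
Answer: -987521253/231487003 ≈ -4.2660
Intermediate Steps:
-49788/O + 35961/26213 = -49788/8831 + 35961/26213 = -987521253/231487003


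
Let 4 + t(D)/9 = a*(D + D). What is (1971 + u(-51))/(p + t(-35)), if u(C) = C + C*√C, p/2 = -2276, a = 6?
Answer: -120/523 + 51*I*√51/8368 ≈ -0.22945 + 0.043525*I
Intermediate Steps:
p = -4552 (p = 2*(-2276) = -4552)
u(C) = C + C^(3/2)
t(D) = -36 + 108*D (t(D) = -36 + 9*(6*(D + D)) = -36 + 9*(6*(2*D)) = -36 + 9*(12*D) = -36 + 108*D)
(1971 + u(-51))/(p + t(-35)) = (1971 + (-51 + (-51)^(3/2)))/(-4552 + (-36 + 108*(-35))) = (1971 + (-51 - 51*I*√51))/(-4552 + (-36 - 3780)) = (1920 - 51*I*√51)/(-4552 - 3816) = (1920 - 51*I*√51)/(-8368) = (1920 - 51*I*√51)*(-1/8368) = -120/523 + 51*I*√51/8368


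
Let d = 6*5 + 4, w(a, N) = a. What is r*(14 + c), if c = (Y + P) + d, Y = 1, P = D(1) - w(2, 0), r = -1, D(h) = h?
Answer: -48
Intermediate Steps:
d = 34 (d = 30 + 4 = 34)
P = -1 (P = 1 - 1*2 = 1 - 2 = -1)
c = 34 (c = (1 - 1) + 34 = 0 + 34 = 34)
r*(14 + c) = -(14 + 34) = -1*48 = -48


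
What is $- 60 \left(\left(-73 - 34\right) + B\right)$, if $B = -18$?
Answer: $7500$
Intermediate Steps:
$- 60 \left(\left(-73 - 34\right) + B\right) = - 60 \left(\left(-73 - 34\right) - 18\right) = - 60 \left(-107 - 18\right) = \left(-60\right) \left(-125\right) = 7500$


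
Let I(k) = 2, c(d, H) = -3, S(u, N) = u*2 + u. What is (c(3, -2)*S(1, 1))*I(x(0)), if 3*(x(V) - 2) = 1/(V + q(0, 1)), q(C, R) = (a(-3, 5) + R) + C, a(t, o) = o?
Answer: -18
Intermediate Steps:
S(u, N) = 3*u (S(u, N) = 2*u + u = 3*u)
q(C, R) = 5 + C + R (q(C, R) = (5 + R) + C = 5 + C + R)
x(V) = 2 + 1/(3*(6 + V)) (x(V) = 2 + 1/(3*(V + (5 + 0 + 1))) = 2 + 1/(3*(V + 6)) = 2 + 1/(3*(6 + V)))
(c(3, -2)*S(1, 1))*I(x(0)) = -9*2 = -18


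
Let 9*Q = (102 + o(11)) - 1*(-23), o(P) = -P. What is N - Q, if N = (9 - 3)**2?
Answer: 70/3 ≈ 23.333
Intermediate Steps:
Q = 38/3 (Q = ((102 - 1*11) - 1*(-23))/9 = ((102 - 11) + 23)/9 = (91 + 23)/9 = (1/9)*114 = 38/3 ≈ 12.667)
N = 36 (N = 6**2 = 36)
N - Q = 36 - 1*38/3 = 36 - 38/3 = 70/3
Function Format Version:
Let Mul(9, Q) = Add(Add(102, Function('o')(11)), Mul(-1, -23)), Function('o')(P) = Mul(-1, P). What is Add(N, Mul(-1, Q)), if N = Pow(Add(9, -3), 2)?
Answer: Rational(70, 3) ≈ 23.333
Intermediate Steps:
Q = Rational(38, 3) (Q = Mul(Rational(1, 9), Add(Add(102, Mul(-1, 11)), Mul(-1, -23))) = Mul(Rational(1, 9), Add(Add(102, -11), 23)) = Mul(Rational(1, 9), Add(91, 23)) = Mul(Rational(1, 9), 114) = Rational(38, 3) ≈ 12.667)
N = 36 (N = Pow(6, 2) = 36)
Add(N, Mul(-1, Q)) = Add(36, Mul(-1, Rational(38, 3))) = Add(36, Rational(-38, 3)) = Rational(70, 3)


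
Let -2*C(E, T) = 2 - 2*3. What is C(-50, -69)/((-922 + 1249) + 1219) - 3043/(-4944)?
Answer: 2357183/3821712 ≈ 0.61679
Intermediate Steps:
C(E, T) = 2 (C(E, T) = -(2 - 2*3)/2 = -(2 - 6)/2 = -½*(-4) = 2)
C(-50, -69)/((-922 + 1249) + 1219) - 3043/(-4944) = 2/((-922 + 1249) + 1219) - 3043/(-4944) = 2/(327 + 1219) - 3043*(-1/4944) = 2/1546 + 3043/4944 = 2*(1/1546) + 3043/4944 = 1/773 + 3043/4944 = 2357183/3821712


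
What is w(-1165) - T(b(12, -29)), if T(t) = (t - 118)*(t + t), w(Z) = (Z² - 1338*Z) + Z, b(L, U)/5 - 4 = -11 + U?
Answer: 2807550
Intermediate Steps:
b(L, U) = -35 + 5*U (b(L, U) = 20 + 5*(-11 + U) = 20 + (-55 + 5*U) = -35 + 5*U)
w(Z) = Z² - 1337*Z
T(t) = 2*t*(-118 + t) (T(t) = (-118 + t)*(2*t) = 2*t*(-118 + t))
w(-1165) - T(b(12, -29)) = -1165*(-1337 - 1165) - 2*(-35 + 5*(-29))*(-118 + (-35 + 5*(-29))) = -1165*(-2502) - 2*(-35 - 145)*(-118 + (-35 - 145)) = 2914830 - 2*(-180)*(-118 - 180) = 2914830 - 2*(-180)*(-298) = 2914830 - 1*107280 = 2914830 - 107280 = 2807550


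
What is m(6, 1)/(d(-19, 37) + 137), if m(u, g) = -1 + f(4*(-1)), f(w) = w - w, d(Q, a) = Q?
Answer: -1/118 ≈ -0.0084746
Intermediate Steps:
f(w) = 0
m(u, g) = -1 (m(u, g) = -1 + 0 = -1)
m(6, 1)/(d(-19, 37) + 137) = -1/(-19 + 137) = -1/118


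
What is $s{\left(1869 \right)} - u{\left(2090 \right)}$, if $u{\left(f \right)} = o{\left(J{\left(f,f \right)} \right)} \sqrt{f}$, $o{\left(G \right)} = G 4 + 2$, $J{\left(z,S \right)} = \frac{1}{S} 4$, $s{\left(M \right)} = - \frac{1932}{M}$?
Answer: $- \frac{92}{89} - \frac{2098 \sqrt{2090}}{1045} \approx -92.817$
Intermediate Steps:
$J{\left(z,S \right)} = \frac{4}{S}$
$o{\left(G \right)} = 2 + 4 G$ ($o{\left(G \right)} = 4 G + 2 = 2 + 4 G$)
$u{\left(f \right)} = \sqrt{f} \left(2 + \frac{16}{f}\right)$ ($u{\left(f \right)} = \left(2 + 4 \frac{4}{f}\right) \sqrt{f} = \left(2 + \frac{16}{f}\right) \sqrt{f} = \sqrt{f} \left(2 + \frac{16}{f}\right)$)
$s{\left(1869 \right)} - u{\left(2090 \right)} = - \frac{1932}{1869} - \frac{2 \left(8 + 2090\right)}{\sqrt{2090}} = \left(-1932\right) \frac{1}{1869} - 2 \frac{\sqrt{2090}}{2090} \cdot 2098 = - \frac{92}{89} - \frac{2098 \sqrt{2090}}{1045}$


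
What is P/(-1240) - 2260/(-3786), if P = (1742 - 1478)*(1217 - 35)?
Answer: -73663208/293415 ≈ -251.05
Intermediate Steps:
P = 312048 (P = 264*1182 = 312048)
P/(-1240) - 2260/(-3786) = 312048/(-1240) - 2260/(-3786) = 312048*(-1/1240) - 2260*(-1/3786) = -39006/155 + 1130/1893 = -73663208/293415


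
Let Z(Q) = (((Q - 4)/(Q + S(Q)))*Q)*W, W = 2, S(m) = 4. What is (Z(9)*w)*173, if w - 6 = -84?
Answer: -93420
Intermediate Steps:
w = -78 (w = 6 - 84 = -78)
Z(Q) = 2*Q*(-4 + Q)/(4 + Q) (Z(Q) = (((Q - 4)/(Q + 4))*Q)*2 = (((-4 + Q)/(4 + Q))*Q)*2 = (Q*(-4 + Q)/(4 + Q))*2 = 2*Q*(-4 + Q)/(4 + Q))
(Z(9)*w)*173 = ((2*9*(-4 + 9)/(4 + 9))*(-78))*173 = ((2*9*5/13)*(-78))*173 = ((2*9*(1/13)*5)*(-78))*173 = ((90/13)*(-78))*173 = -540*173 = -93420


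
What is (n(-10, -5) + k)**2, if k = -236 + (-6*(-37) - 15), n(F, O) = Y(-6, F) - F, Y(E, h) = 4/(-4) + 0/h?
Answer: 400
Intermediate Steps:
Y(E, h) = -1 (Y(E, h) = 4*(-1/4) + 0 = -1 + 0 = -1)
n(F, O) = -1 - F
k = -29 (k = -236 + (222 - 15) = -236 + 207 = -29)
(n(-10, -5) + k)**2 = ((-1 - 1*(-10)) - 29)**2 = ((-1 + 10) - 29)**2 = (9 - 29)**2 = (-20)**2 = 400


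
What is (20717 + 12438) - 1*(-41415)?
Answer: 74570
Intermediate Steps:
(20717 + 12438) - 1*(-41415) = 33155 + 41415 = 74570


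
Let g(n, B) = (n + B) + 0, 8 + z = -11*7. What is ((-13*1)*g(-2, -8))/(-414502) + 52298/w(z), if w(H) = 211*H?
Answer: -10839978573/3717046685 ≈ -2.9163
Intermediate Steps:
z = -85 (z = -8 - 11*7 = -8 - 77 = -85)
g(n, B) = B + n (g(n, B) = (B + n) + 0 = B + n)
((-13*1)*g(-2, -8))/(-414502) + 52298/w(z) = ((-13*1)*(-8 - 2))/(-414502) + 52298/((211*(-85))) = -13*(-10)*(-1/414502) + 52298/(-17935) = 130*(-1/414502) + 52298*(-1/17935) = -65/207251 - 52298/17935 = -10839978573/3717046685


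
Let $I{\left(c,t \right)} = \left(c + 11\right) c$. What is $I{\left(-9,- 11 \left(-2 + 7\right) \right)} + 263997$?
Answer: $263979$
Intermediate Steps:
$I{\left(c,t \right)} = c \left(11 + c\right)$ ($I{\left(c,t \right)} = \left(11 + c\right) c = c \left(11 + c\right)$)
$I{\left(-9,- 11 \left(-2 + 7\right) \right)} + 263997 = - 9 \left(11 - 9\right) + 263997 = \left(-9\right) 2 + 263997 = -18 + 263997 = 263979$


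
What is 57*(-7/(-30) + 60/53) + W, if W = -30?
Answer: 25349/530 ≈ 47.828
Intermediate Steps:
57*(-7/(-30) + 60/53) + W = 57*(-7/(-30) + 60/53) - 30 = 57*(-7*(-1/30) + 60*(1/53)) - 30 = 57*(7/30 + 60/53) - 30 = 57*(2171/1590) - 30 = 41249/530 - 30 = 25349/530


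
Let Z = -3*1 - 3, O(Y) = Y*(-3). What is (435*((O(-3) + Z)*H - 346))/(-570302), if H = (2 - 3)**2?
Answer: 149205/570302 ≈ 0.26162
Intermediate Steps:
H = 1 (H = (-1)**2 = 1)
O(Y) = -3*Y
Z = -6 (Z = -3 - 3 = -6)
(435*((O(-3) + Z)*H - 346))/(-570302) = (435*((-3*(-3) - 6)*1 - 346))/(-570302) = (435*((9 - 6)*1 - 346))*(-1/570302) = (435*(3*1 - 346))*(-1/570302) = (435*(3 - 346))*(-1/570302) = (435*(-343))*(-1/570302) = -149205*(-1/570302) = 149205/570302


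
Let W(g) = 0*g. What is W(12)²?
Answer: 0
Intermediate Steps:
W(g) = 0
W(12)² = 0² = 0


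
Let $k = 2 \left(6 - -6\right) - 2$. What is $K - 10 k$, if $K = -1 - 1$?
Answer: $-222$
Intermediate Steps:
$K = -2$ ($K = -1 - 1 = -2$)
$k = 22$ ($k = 2 \left(6 + 6\right) - 2 = 2 \cdot 12 - 2 = 24 - 2 = 22$)
$K - 10 k = -2 - 220 = -222$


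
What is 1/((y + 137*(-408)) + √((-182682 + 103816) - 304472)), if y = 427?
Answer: -55469/3077193299 - I*√383338/3077193299 ≈ -1.8026e-5 - 2.012e-7*I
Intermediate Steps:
1/((y + 137*(-408)) + √((-182682 + 103816) - 304472)) = 1/((427 + 137*(-408)) + √((-182682 + 103816) - 304472)) = 1/((427 - 55896) + √(-78866 - 304472)) = 1/(-55469 + √(-383338)) = 1/(-55469 + I*√383338)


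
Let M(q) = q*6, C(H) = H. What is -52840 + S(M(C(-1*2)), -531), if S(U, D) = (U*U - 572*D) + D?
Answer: 250505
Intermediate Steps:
M(q) = 6*q
S(U, D) = U**2 - 571*D (S(U, D) = (U**2 - 572*D) + D = U**2 - 571*D)
-52840 + S(M(C(-1*2)), -531) = -52840 + ((6*(-1*2))**2 - 571*(-531)) = -52840 + ((6*(-2))**2 + 303201) = -52840 + ((-12)**2 + 303201) = -52840 + (144 + 303201) = -52840 + 303345 = 250505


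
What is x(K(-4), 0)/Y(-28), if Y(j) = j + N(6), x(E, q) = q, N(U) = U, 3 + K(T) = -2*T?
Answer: 0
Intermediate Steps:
K(T) = -3 - 2*T
Y(j) = 6 + j (Y(j) = j + 6 = 6 + j)
x(K(-4), 0)/Y(-28) = 0/(6 - 28) = 0/(-22) = 0*(-1/22) = 0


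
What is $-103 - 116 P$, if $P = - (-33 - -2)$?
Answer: $-3699$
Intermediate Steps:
$P = 31$ ($P = - (-33 + 2) = \left(-1\right) \left(-31\right) = 31$)
$-103 - 116 P = -103 - 3596 = -3699$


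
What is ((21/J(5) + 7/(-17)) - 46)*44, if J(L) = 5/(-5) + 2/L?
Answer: -60896/17 ≈ -3582.1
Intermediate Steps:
J(L) = -1 + 2/L (J(L) = 5*(-⅕) + 2/L = -1 + 2/L)
((21/J(5) + 7/(-17)) - 46)*44 = ((21/(((2 - 1*5)/5)) + 7/(-17)) - 46)*44 = ((21/(((2 - 5)/5)) + 7*(-1/17)) - 46)*44 = ((21/(((⅕)*(-3))) - 7/17) - 46)*44 = ((21/(-⅗) - 7/17) - 46)*44 = ((21*(-5/3) - 7/17) - 46)*44 = ((-35 - 7/17) - 46)*44 = (-602/17 - 46)*44 = -1384/17*44 = -60896/17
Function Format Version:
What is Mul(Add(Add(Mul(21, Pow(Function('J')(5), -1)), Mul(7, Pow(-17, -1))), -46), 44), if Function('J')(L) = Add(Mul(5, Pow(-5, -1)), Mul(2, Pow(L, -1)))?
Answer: Rational(-60896, 17) ≈ -3582.1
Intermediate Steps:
Function('J')(L) = Add(-1, Mul(2, Pow(L, -1))) (Function('J')(L) = Add(Mul(5, Rational(-1, 5)), Mul(2, Pow(L, -1))) = Add(-1, Mul(2, Pow(L, -1))))
Mul(Add(Add(Mul(21, Pow(Function('J')(5), -1)), Mul(7, Pow(-17, -1))), -46), 44) = Mul(Add(Add(Mul(21, Pow(Mul(Pow(5, -1), Add(2, Mul(-1, 5))), -1)), Mul(7, Pow(-17, -1))), -46), 44) = Mul(Add(Add(Mul(21, Pow(Mul(Rational(1, 5), Add(2, -5)), -1)), Mul(7, Rational(-1, 17))), -46), 44) = Mul(Add(Add(Mul(21, Pow(Mul(Rational(1, 5), -3), -1)), Rational(-7, 17)), -46), 44) = Mul(Add(Add(Mul(21, Pow(Rational(-3, 5), -1)), Rational(-7, 17)), -46), 44) = Mul(Add(Add(Mul(21, Rational(-5, 3)), Rational(-7, 17)), -46), 44) = Mul(Add(Add(-35, Rational(-7, 17)), -46), 44) = Mul(Add(Rational(-602, 17), -46), 44) = Mul(Rational(-1384, 17), 44) = Rational(-60896, 17)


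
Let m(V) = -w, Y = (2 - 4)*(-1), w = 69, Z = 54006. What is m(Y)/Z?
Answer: -23/18002 ≈ -0.0012776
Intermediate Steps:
Y = 2 (Y = -2*(-1) = 2)
m(V) = -69 (m(V) = -1*69 = -69)
m(Y)/Z = -69/54006 = -69*1/54006 = -23/18002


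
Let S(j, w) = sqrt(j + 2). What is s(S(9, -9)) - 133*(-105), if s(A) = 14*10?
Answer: 14105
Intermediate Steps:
S(j, w) = sqrt(2 + j)
s(A) = 140
s(S(9, -9)) - 133*(-105) = 140 - 133*(-105) = 140 + 13965 = 14105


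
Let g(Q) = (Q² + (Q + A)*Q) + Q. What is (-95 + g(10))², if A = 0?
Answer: 13225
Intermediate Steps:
g(Q) = Q + 2*Q² (g(Q) = (Q² + (Q + 0)*Q) + Q = (Q² + Q*Q) + Q = (Q² + Q²) + Q = 2*Q² + Q = Q + 2*Q²)
(-95 + g(10))² = (-95 + 10*(1 + 2*10))² = (-95 + 10*(1 + 20))² = (-95 + 10*21)² = (-95 + 210)² = 115² = 13225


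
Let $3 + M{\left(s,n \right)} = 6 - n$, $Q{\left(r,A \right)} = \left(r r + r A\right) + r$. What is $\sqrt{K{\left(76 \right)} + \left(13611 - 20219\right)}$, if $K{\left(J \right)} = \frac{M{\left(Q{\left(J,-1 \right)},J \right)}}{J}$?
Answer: $\frac{27 i \sqrt{13091}}{38} \approx 81.296 i$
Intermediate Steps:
$Q{\left(r,A \right)} = r + r^{2} + A r$ ($Q{\left(r,A \right)} = \left(r^{2} + A r\right) + r = r + r^{2} + A r$)
$M{\left(s,n \right)} = 3 - n$ ($M{\left(s,n \right)} = -3 - \left(-6 + n\right) = 3 - n$)
$K{\left(J \right)} = \frac{3 - J}{J}$
$\sqrt{K{\left(76 \right)} + \left(13611 - 20219\right)} = \sqrt{\frac{3 - 76}{76} + \left(13611 - 20219\right)} = \sqrt{\frac{3 - 76}{76} - 6608} = \sqrt{\frac{1}{76} \left(-73\right) - 6608} = \sqrt{- \frac{73}{76} - 6608} = \sqrt{- \frac{502281}{76}} = \frac{27 i \sqrt{13091}}{38}$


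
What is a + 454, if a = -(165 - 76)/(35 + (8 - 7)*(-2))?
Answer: 14893/33 ≈ 451.30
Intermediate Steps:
a = -89/33 (a = -89/(35 + 1*(-2)) = -89/(35 - 2) = -89/33 ≈ -2.6970)
a + 454 = -89/33 + 454 = 14893/33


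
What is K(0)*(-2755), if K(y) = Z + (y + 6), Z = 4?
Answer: -27550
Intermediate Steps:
K(y) = 10 + y (K(y) = 4 + (y + 6) = 4 + (6 + y) = 10 + y)
K(0)*(-2755) = (10 + 0)*(-2755) = 10*(-2755) = -27550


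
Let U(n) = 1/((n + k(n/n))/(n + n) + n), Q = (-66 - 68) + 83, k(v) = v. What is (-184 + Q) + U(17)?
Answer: -70013/298 ≈ -234.94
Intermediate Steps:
Q = -51 (Q = -134 + 83 = -51)
U(n) = 1/(n + (1 + n)/(2*n)) (U(n) = 1/((n + n/n)/(n + n) + n) = 1/((n + 1)/((2*n)) + n) = 1/((1 + n)*(1/(2*n)) + n) = 1/((1 + n)/(2*n) + n) = 1/(n + (1 + n)/(2*n)))
(-184 + Q) + U(17) = (-184 - 51) + 2*17/(1 + 17 + 2*17**2) = -235 + 2*17/(1 + 17 + 2*289) = -235 + 2*17/(1 + 17 + 578) = -235 + 2*17/596 = -235 + 2*17*(1/596) = -235 + 17/298 = -70013/298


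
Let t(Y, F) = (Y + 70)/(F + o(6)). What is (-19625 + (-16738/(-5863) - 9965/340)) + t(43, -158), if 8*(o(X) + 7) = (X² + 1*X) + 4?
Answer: -383915155411/19535516 ≈ -19652.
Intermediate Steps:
o(X) = -13/2 + X/8 + X²/8 (o(X) = -7 + ((X² + 1*X) + 4)/8 = -7 + ((X² + X) + 4)/8 = -7 + ((X + X²) + 4)/8 = -7 + (4 + X + X²)/8 = -7 + (½ + X/8 + X²/8) = -13/2 + X/8 + X²/8)
t(Y, F) = (70 + Y)/(-5/4 + F) (t(Y, F) = (Y + 70)/(F + (-13/2 + (⅛)*6 + (⅛)*6²)) = (70 + Y)/(F + (-13/2 + ¾ + (⅛)*36)) = (70 + Y)/(F + (-13/2 + ¾ + 9/2)) = (70 + Y)/(F - 5/4) = (70 + Y)/(-5/4 + F))
(-19625 + (-16738/(-5863) - 9965/340)) + t(43, -158) = (-19625 + (-16738/(-5863) - 9965/340)) + 4*(70 + 43)/(-5 + 4*(-158)) = (-19625 + (-16738*(-1/5863) - 9965*1/340)) + 4*113/(-5 - 632) = (-19625 + (16738/5863 - 1993/68)) + 4*113/(-637) = (-19625 - 10546775/398684) + 4*(-1/637)*113 = -7834720275/398684 - 452/637 = -383915155411/19535516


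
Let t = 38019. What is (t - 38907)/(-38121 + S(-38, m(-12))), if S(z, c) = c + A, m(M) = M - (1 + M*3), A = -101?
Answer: 296/12733 ≈ 0.023247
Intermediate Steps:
m(M) = -1 - 2*M (m(M) = M - (1 + 3*M) = M + (-1 - 3*M) = -1 - 2*M)
S(z, c) = -101 + c (S(z, c) = c - 101 = -101 + c)
(t - 38907)/(-38121 + S(-38, m(-12))) = (38019 - 38907)/(-38121 + (-101 + (-1 - 2*(-12)))) = -888/(-38121 + (-101 + (-1 + 24))) = -888/(-38121 + (-101 + 23)) = -888/(-38121 - 78) = -888/(-38199) = -888*(-1/38199) = 296/12733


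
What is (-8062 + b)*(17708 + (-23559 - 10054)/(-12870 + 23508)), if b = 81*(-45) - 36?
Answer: -2211724660613/10638 ≈ -2.0791e+8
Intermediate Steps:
b = -3681 (b = -3645 - 36 = -3681)
(-8062 + b)*(17708 + (-23559 - 10054)/(-12870 + 23508)) = (-8062 - 3681)*(17708 + (-23559 - 10054)/(-12870 + 23508)) = -11743*(17708 - 33613/10638) = -11743*188344091/10638 = -2211724660613/10638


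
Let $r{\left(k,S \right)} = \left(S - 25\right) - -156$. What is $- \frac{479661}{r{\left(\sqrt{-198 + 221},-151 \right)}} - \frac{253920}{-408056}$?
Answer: $\frac{24466703427}{1020140} \approx 23984.0$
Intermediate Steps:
$r{\left(k,S \right)} = 131 + S$ ($r{\left(k,S \right)} = \left(-25 + S\right) + 156 = 131 + S$)
$- \frac{479661}{r{\left(\sqrt{-198 + 221},-151 \right)}} - \frac{253920}{-408056} = - \frac{479661}{131 - 151} - \frac{253920}{-408056} = - \frac{479661}{-20} - - \frac{31740}{51007} = \left(-479661\right) \left(- \frac{1}{20}\right) + \frac{31740}{51007} = \frac{479661}{20} + \frac{31740}{51007} = \frac{24466703427}{1020140}$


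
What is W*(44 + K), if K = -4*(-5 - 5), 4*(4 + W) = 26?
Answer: 210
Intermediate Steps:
W = 5/2 (W = -4 + (1/4)*26 = -4 + 13/2 = 5/2 ≈ 2.5000)
K = 40 (K = -4*(-10) = 40)
W*(44 + K) = 5*(44 + 40)/2 = (5/2)*84 = 210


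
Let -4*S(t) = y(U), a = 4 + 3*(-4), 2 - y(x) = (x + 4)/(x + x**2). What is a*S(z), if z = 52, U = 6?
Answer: 74/21 ≈ 3.5238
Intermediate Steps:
y(x) = 2 - (4 + x)/(x + x**2) (y(x) = 2 - (x + 4)/(x + x**2) = 2 - (4 + x)/(x + x**2))
a = -8 (a = 4 - 12 = -8)
S(t) = -37/84 (S(t) = -(-4 + 6 + 2*6**2)/(4*6*(1 + 6)) = -(-4 + 6 + 2*36)/(24*7) = -(-4 + 6 + 72)/(24*7) = -74/(24*7) = -1/4*37/21 = -37/84)
a*S(z) = -8*(-37/84) = 74/21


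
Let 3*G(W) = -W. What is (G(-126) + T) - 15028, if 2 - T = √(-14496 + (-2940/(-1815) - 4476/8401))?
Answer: -14984 - 2*I*√30945888769454/92411 ≈ -14984.0 - 120.39*I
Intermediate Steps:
G(W) = -W/3 (G(W) = (-W)/3 = -W/3)
T = 2 - 2*I*√30945888769454/92411 (T = 2 - √(-14496 + (-2940/(-1815) - 4476/8401)) = 2 - √(-14496 + (-2940*(-1/1815) - 4476*1/8401)) = 2 - √(-14496 + (196/121 - 4476/8401)) = 2 - √(-14496 + 1105000/1016521) = 2 - √(-14734383416/1016521) = 2 - 2*I*√30945888769454/92411 ≈ 2.0 - 120.39*I)
(G(-126) + T) - 15028 = (-⅓*(-126) + (2 - 2*I*√30945888769454/92411)) - 15028 = (42 + (2 - 2*I*√30945888769454/92411)) - 15028 = (44 - 2*I*√30945888769454/92411) - 15028 = -14984 - 2*I*√30945888769454/92411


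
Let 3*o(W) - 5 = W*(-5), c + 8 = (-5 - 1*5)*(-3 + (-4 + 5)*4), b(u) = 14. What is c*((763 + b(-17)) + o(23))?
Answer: -13326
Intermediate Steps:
c = -18 (c = -8 + (-5 - 1*5)*(-3 + (-4 + 5)*4) = -8 + (-5 - 5)*(-3 + 1*4) = -8 - 10*(-3 + 4) = -8 - 10*1 = -8 - 10 = -18)
o(W) = 5/3 - 5*W/3 (o(W) = 5/3 + (W*(-5))/3 = 5/3 + (-5*W)/3 = 5/3 - 5*W/3)
c*((763 + b(-17)) + o(23)) = -18*((763 + 14) + (5/3 - 5/3*23)) = -18*(777 + (5/3 - 115/3)) = -18*(777 - 110/3) = -18*2221/3 = -13326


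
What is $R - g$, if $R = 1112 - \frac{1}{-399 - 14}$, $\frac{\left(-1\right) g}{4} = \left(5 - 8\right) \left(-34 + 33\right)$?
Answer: $\frac{464213}{413} \approx 1124.0$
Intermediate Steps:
$g = -12$ ($g = - 4 \left(5 - 8\right) \left(-34 + 33\right) = - 4 \left(5 - 8\right) \left(-1\right) = - 4 \left(\left(-3\right) \left(-1\right)\right) = \left(-4\right) 3 = -12$)
$R = \frac{459257}{413}$ ($R = 1112 - \frac{1}{-413} = 1112 - - \frac{1}{413} = 1112 + \frac{1}{413} = \frac{459257}{413} \approx 1112.0$)
$R - g = \frac{459257}{413} - -12 = \frac{459257}{413} + 12 = \frac{464213}{413}$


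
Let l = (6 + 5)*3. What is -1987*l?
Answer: -65571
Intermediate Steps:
l = 33 (l = 11*3 = 33)
-1987*l = -1987*33 = -65571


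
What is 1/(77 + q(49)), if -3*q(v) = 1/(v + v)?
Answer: 294/22637 ≈ 0.012988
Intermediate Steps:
q(v) = -1/(6*v) (q(v) = -1/(3*(v + v)) = -1/(2*v)/3 = -1/(6*v))
1/(77 + q(49)) = 1/(77 - ⅙/49) = 1/(77 - ⅙*1/49) = 1/(77 - 1/294) = 1/(22637/294) = 294/22637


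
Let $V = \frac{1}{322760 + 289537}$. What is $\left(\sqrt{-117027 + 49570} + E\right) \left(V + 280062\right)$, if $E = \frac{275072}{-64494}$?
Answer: $- \frac{3369261093209920}{2820677337} + \frac{171481122415 i \sqrt{67457}}{612297} \approx -1.1945 \cdot 10^{6} + 7.2739 \cdot 10^{7} i$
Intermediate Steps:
$E = - \frac{137536}{32247}$ ($E = 275072 \left(- \frac{1}{64494}\right) = - \frac{137536}{32247} \approx -4.2651$)
$V = \frac{1}{612297} \approx 1.6332 \cdot 10^{-6}$
$\left(\sqrt{-117027 + 49570} + E\right) \left(V + 280062\right) = \left(\sqrt{-117027 + 49570} - \frac{137536}{32247}\right) \left(\frac{1}{612297} + 280062\right) = \left(\sqrt{-67457} - \frac{137536}{32247}\right) \frac{171481122415}{612297} = \left(i \sqrt{67457} - \frac{137536}{32247}\right) \frac{171481122415}{612297} = \left(- \frac{137536}{32247} + i \sqrt{67457}\right) \frac{171481122415}{612297} = - \frac{3369261093209920}{2820677337} + \frac{171481122415 i \sqrt{67457}}{612297}$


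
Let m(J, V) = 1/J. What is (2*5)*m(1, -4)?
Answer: 10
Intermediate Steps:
m(J, V) = 1/J
(2*5)*m(1, -4) = (2*5)/1 = 10*1 = 10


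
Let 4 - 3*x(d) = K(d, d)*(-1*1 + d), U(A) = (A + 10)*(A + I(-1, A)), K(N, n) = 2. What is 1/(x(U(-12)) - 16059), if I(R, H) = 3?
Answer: -1/16069 ≈ -6.2232e-5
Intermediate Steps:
U(A) = (3 + A)*(10 + A) (U(A) = (A + 10)*(A + 3) = (10 + A)*(3 + A) = (3 + A)*(10 + A))
x(d) = 2 - 2*d/3 (x(d) = 4/3 - 2*(-1*1 + d)/3 = 4/3 - 2*(-1 + d)/3 = 4/3 - (-2 + 2*d)/3 = 4/3 + (⅔ - 2*d/3) = 2 - 2*d/3)
1/(x(U(-12)) - 16059) = 1/((2 - 2*(30 + (-12)² + 13*(-12))/3) - 16059) = 1/((2 - 2*(30 + 144 - 156)/3) - 16059) = 1/((2 - ⅔*18) - 16059) = 1/((2 - 12) - 16059) = 1/(-10 - 16059) = 1/(-16069) = -1/16069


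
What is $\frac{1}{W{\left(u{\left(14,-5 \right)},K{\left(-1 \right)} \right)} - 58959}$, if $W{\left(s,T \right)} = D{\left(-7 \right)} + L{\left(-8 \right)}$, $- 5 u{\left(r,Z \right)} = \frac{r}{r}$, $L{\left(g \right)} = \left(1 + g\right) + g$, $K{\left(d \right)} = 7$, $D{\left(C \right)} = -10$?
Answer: $- \frac{1}{58984} \approx -1.6954 \cdot 10^{-5}$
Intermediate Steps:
$L{\left(g \right)} = 1 + 2 g$
$u{\left(r,Z \right)} = - \frac{1}{5}$ ($u{\left(r,Z \right)} = - \frac{r \frac{1}{r}}{5} = \left(- \frac{1}{5}\right) 1 = - \frac{1}{5}$)
$W{\left(s,T \right)} = -25$ ($W{\left(s,T \right)} = -10 + \left(1 + 2 \left(-8\right)\right) = -10 + \left(1 - 16\right) = -10 - 15 = -25$)
$\frac{1}{W{\left(u{\left(14,-5 \right)},K{\left(-1 \right)} \right)} - 58959} = \frac{1}{-25 - 58959} = \frac{1}{-58984} = - \frac{1}{58984}$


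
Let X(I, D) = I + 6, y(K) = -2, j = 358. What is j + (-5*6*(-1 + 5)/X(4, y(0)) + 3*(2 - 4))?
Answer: 340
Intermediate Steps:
X(I, D) = 6 + I
j + (-5*6*(-1 + 5)/X(4, y(0)) + 3*(2 - 4)) = 358 + (-5*6*(-1 + 5)/(6 + 4) + 3*(2 - 4)) = 358 + (-5*6*4/10 + 3*(-2)) = 358 + (-120/10 - 6) = 358 + (-5*12/5 - 6) = 358 + (-12 - 6) = 358 - 18 = 340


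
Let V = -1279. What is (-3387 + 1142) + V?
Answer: -3524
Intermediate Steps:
(-3387 + 1142) + V = (-3387 + 1142) - 1279 = -2245 - 1279 = -3524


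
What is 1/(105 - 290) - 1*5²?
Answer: -4626/185 ≈ -25.005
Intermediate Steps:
1/(105 - 290) - 1*5² = 1/(-185) - 1*25 = -1/185 - 25 = -4626/185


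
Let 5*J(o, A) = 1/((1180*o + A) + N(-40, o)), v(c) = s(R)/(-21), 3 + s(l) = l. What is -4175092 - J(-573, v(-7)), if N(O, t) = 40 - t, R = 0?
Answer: -98713537196473/23643440 ≈ -4.1751e+6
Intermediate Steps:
s(l) = -3 + l
v(c) = ⅐ (v(c) = (-3 + 0)/(-21) = -3*(-1/21) = ⅐)
J(o, A) = 1/(5*(40 + A + 1179*o)) (J(o, A) = 1/(5*((1180*o + A) + (40 - o))) = 1/(5*((A + 1180*o) + (40 - o))) = 1/(5*(40 + A + 1179*o)))
-4175092 - J(-573, v(-7)) = -4175092 - 1/(5*(40 + ⅐ + 1179*(-573))) = -4175092 - 1/(5*(40 + ⅐ - 675567)) = -4175092 - 1/(5*(-4728688/7)) = -4175092 - (-7)/(5*4728688) = -4175092 - 1*(-7/23643440) = -4175092 + 7/23643440 = -98713537196473/23643440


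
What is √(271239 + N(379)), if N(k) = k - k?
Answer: √271239 ≈ 520.81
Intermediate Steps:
N(k) = 0
√(271239 + N(379)) = √(271239 + 0) = √271239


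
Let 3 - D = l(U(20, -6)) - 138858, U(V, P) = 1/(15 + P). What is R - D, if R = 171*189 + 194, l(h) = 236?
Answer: -106112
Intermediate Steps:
R = 32513 (R = 32319 + 194 = 32513)
D = 138625 (D = 3 - (236 - 138858) = 3 - 1*(-138622) = 3 + 138622 = 138625)
R - D = 32513 - 1*138625 = 32513 - 138625 = -106112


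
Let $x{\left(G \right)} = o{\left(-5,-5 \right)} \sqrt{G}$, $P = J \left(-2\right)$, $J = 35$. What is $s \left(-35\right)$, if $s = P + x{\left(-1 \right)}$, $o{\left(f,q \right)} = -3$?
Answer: $2450 + 105 i \approx 2450.0 + 105.0 i$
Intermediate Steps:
$P = -70$ ($P = 35 \left(-2\right) = -70$)
$x{\left(G \right)} = - 3 \sqrt{G}$
$s = -70 - 3 i$ ($s = -70 - 3 \sqrt{-1} = -70 - 3 i \approx -70.0 - 3.0 i$)
$s \left(-35\right) = \left(-70 - 3 i\right) \left(-35\right) = 2450 + 105 i$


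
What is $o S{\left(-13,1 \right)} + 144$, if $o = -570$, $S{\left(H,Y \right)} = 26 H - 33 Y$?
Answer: $211614$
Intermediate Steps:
$S{\left(H,Y \right)} = - 33 Y + 26 H$
$o S{\left(-13,1 \right)} + 144 = - 570 \left(\left(-33\right) 1 + 26 \left(-13\right)\right) + 144 = - 570 \left(-33 - 338\right) + 144 = \left(-570\right) \left(-371\right) + 144 = 211470 + 144 = 211614$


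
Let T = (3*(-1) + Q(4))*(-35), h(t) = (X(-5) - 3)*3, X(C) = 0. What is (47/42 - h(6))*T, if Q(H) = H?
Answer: -2125/6 ≈ -354.17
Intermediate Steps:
h(t) = -9 (h(t) = (0 - 3)*3 = -3*3 = -9)
T = -35 (T = (3*(-1) + 4)*(-35) = (-3 + 4)*(-35) = 1*(-35) = -35)
(47/42 - h(6))*T = (47/42 - 1*(-9))*(-35) = (47*(1/42) + 9)*(-35) = (47/42 + 9)*(-35) = (425/42)*(-35) = -2125/6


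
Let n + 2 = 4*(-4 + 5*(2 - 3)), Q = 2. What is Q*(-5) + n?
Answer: -48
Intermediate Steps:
n = -38 (n = -2 + 4*(-4 + 5*(2 - 3)) = -2 + 4*(-4 + 5*(-1)) = -2 + 4*(-4 - 5) = -2 + 4*(-9) = -2 - 36 = -38)
Q*(-5) + n = 2*(-5) - 38 = -10 - 38 = -48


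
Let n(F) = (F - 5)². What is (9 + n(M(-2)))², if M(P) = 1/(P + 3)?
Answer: 625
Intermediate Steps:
M(P) = 1/(3 + P)
n(F) = (-5 + F)²
(9 + n(M(-2)))² = (9 + (-5 + 1/(3 - 2))²)² = (9 + (-5 + 1/1)²)² = (9 + (-5 + 1)²)² = (9 + (-4)²)² = (9 + 16)² = 25² = 625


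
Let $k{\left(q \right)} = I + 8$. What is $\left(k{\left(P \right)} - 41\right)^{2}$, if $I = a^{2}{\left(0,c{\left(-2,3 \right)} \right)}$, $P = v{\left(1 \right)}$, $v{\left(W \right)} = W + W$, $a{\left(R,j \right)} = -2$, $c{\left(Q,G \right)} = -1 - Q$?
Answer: $841$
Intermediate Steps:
$v{\left(W \right)} = 2 W$
$P = 2$ ($P = 2 \cdot 1 = 2$)
$I = 4$ ($I = \left(-2\right)^{2} = 4$)
$k{\left(q \right)} = 12$ ($k{\left(q \right)} = 4 + 8 = 12$)
$\left(k{\left(P \right)} - 41\right)^{2} = \left(12 - 41\right)^{2} = \left(-29\right)^{2} = 841$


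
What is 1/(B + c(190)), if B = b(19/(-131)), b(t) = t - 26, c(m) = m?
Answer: 131/21465 ≈ 0.0061030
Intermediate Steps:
b(t) = -26 + t
B = -3425/131 (B = -26 + 19/(-131) = -26 + 19*(-1/131) = -26 - 19/131 = -3425/131 ≈ -26.145)
1/(B + c(190)) = 1/(-3425/131 + 190) = 1/(21465/131) = 131/21465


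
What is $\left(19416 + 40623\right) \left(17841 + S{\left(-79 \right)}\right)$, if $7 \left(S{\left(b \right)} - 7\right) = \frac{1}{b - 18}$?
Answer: $\frac{103942870407}{97} \approx 1.0716 \cdot 10^{9}$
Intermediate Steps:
$S{\left(b \right)} = 7 + \frac{1}{7 \left(-18 + b\right)}$ ($S{\left(b \right)} = 7 + \frac{1}{7 \left(b - 18\right)} = 7 + \frac{1}{7 \left(-18 + b\right)}$)
$\left(19416 + 40623\right) \left(17841 + S{\left(-79 \right)}\right) = \left(19416 + 40623\right) \left(17841 + \frac{-881 + 49 \left(-79\right)}{7 \left(-18 - 79\right)}\right) = 60039 \left(17841 + \frac{-881 - 3871}{7 \left(-97\right)}\right) = 60039 \left(17841 + \frac{1}{7} \left(- \frac{1}{97}\right) \left(-4752\right)\right) = 60039 \left(17841 + \frac{4752}{679}\right) = 60039 \cdot \frac{12118791}{679} = \frac{103942870407}{97}$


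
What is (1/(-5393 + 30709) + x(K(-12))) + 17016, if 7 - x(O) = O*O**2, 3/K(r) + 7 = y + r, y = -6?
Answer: 6733661136657/395562500 ≈ 17023.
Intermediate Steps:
K(r) = 3/(-13 + r) (K(r) = 3/(-7 + (-6 + r)) = 3/(-13 + r))
x(O) = 7 - O**3 (x(O) = 7 - O*O**2 = 7 - O**3)
(1/(-5393 + 30709) + x(K(-12))) + 17016 = (1/(-5393 + 30709) + (7 - (3/(-13 - 12))**3)) + 17016 = (1/25316 + (7 - (3/(-25))**3)) + 17016 = (1/25316 + (7 - (3*(-1/25))**3)) + 17016 = (1/25316 + (7 - (-3/25)**3)) + 17016 = (1/25316 + (7 - 1*(-27/15625))) + 17016 = (1/25316 + (7 + 27/15625)) + 17016 = (1/25316 + 109402/15625) + 17016 = 2769636657/395562500 + 17016 = 6733661136657/395562500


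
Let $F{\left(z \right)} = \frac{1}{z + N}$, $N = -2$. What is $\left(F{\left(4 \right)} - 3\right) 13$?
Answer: $- \frac{65}{2} \approx -32.5$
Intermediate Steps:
$F{\left(z \right)} = \frac{1}{-2 + z}$ ($F{\left(z \right)} = \frac{1}{z - 2} = \frac{1}{-2 + z}$)
$\left(F{\left(4 \right)} - 3\right) 13 = \left(\frac{1}{-2 + 4} - 3\right) 13 = \left(\frac{1}{2} - 3\right) 13 = \left(- \frac{5}{2}\right) 13 = - \frac{65}{2}$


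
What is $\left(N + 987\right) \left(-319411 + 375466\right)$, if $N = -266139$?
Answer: $-14863095360$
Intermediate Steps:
$\left(N + 987\right) \left(-319411 + 375466\right) = \left(-266139 + 987\right) \left(-319411 + 375466\right) = \left(-265152\right) 56055 = -14863095360$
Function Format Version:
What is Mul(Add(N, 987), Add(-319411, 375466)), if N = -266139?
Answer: -14863095360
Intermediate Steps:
Mul(Add(N, 987), Add(-319411, 375466)) = Mul(Add(-266139, 987), Add(-319411, 375466)) = Mul(-265152, 56055) = -14863095360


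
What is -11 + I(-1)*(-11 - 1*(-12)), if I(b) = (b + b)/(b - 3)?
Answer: -21/2 ≈ -10.500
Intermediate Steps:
I(b) = 2*b/(-3 + b) (I(b) = (2*b)/(-3 + b) = 2*b/(-3 + b))
-11 + I(-1)*(-11 - 1*(-12)) = -11 + (2*(-1)/(-3 - 1))*(-11 - 1*(-12)) = -11 + (2*(-1)/(-4))*(-11 + 12) = -11 + (2*(-1)*(-1/4))*1 = -11 + (1/2)*1 = -11 + 1/2 = -21/2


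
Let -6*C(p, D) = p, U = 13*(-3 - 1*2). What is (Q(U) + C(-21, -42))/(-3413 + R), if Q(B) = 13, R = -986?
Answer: -33/8798 ≈ -0.0037509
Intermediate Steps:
U = -65 (U = 13*(-3 - 2) = 13*(-5) = -65)
C(p, D) = -p/6
(Q(U) + C(-21, -42))/(-3413 + R) = (13 - ⅙*(-21))/(-3413 - 986) = (13 + 7/2)/(-4399) = (33/2)*(-1/4399) = -33/8798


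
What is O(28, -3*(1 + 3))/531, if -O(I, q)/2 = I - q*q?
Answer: 232/531 ≈ 0.43691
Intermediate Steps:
O(I, q) = -2*I + 2*q² (O(I, q) = -2*(I - q*q) = -2*(I - q²) = -2*I + 2*q²)
O(28, -3*(1 + 3))/531 = (-2*28 + 2*(-3*(1 + 3))²)/531 = (-56 + 2*(-3*4)²)*(1/531) = (-56 + 2*(-12)²)*(1/531) = (-56 + 2*144)*(1/531) = (-56 + 288)*(1/531) = 232*(1/531) = 232/531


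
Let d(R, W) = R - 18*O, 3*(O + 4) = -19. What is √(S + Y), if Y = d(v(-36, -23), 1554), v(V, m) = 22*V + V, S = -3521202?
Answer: 6*I*√97829 ≈ 1876.7*I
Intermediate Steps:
O = -31/3 (O = -4 + (⅓)*(-19) = -4 - 19/3 = -31/3 ≈ -10.333)
v(V, m) = 23*V
d(R, W) = 186 + R (d(R, W) = R - 18*(-31/3) = R + 186 = 186 + R)
Y = -642 (Y = 186 + 23*(-36) = 186 - 828 = -642)
√(S + Y) = √(-3521202 - 642) = √(-3521844) = 6*I*√97829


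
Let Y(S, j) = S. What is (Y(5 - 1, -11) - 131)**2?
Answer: 16129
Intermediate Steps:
(Y(5 - 1, -11) - 131)**2 = ((5 - 1) - 131)**2 = (4 - 131)**2 = (-127)**2 = 16129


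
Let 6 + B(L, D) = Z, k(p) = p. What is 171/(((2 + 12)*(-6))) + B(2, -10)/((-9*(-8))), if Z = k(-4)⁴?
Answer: 181/126 ≈ 1.4365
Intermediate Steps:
Z = 256 (Z = (-4)⁴ = 256)
B(L, D) = 250 (B(L, D) = -6 + 256 = 250)
171/(((2 + 12)*(-6))) + B(2, -10)/((-9*(-8))) = 171/(((2 + 12)*(-6))) + 250/((-9*(-8))) = 171/((14*(-6))) + 250/72 = 171/(-84) + 250*(1/72) = 171*(-1/84) + 125/36 = -57/28 + 125/36 = 181/126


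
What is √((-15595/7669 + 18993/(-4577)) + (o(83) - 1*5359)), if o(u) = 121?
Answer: I*√6461259043714168438/35101013 ≈ 72.417*I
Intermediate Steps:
√((-15595/7669 + 18993/(-4577)) + (o(83) - 1*5359)) = √((-15595/7669 + 18993/(-4577)) + (121 - 1*5359)) = √((-15595*1/7669 + 18993*(-1/4577)) + (121 - 5359)) = √((-15595/7669 - 18993/4577) - 5238) = √(-217035632/35101013 - 5238) = √(-184076141726/35101013) = I*√6461259043714168438/35101013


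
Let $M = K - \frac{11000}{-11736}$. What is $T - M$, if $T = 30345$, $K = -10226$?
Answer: $\frac{59516282}{1467} \approx 40570.0$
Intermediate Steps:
$M = - \frac{15000167}{1467}$ ($M = -10226 - \frac{11000}{-11736} = -10226 - - \frac{1375}{1467} = -10226 + \frac{1375}{1467} = - \frac{15000167}{1467} \approx -10225.0$)
$T - M = 30345 - - \frac{15000167}{1467} = 30345 + \frac{15000167}{1467} = \frac{59516282}{1467}$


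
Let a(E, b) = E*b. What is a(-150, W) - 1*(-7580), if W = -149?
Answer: 29930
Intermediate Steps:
a(-150, W) - 1*(-7580) = -150*(-149) - 1*(-7580) = 22350 + 7580 = 29930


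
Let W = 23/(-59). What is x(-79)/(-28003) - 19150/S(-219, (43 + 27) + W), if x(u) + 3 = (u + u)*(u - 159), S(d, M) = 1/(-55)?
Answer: 29494122149/28003 ≈ 1.0532e+6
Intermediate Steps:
W = -23/59 (W = 23*(-1/59) = -23/59 ≈ -0.38983)
S(d, M) = -1/55
x(u) = -3 + 2*u*(-159 + u) (x(u) = -3 + (u + u)*(u - 159) = -3 + (2*u)*(-159 + u) = -3 + 2*u*(-159 + u))
x(-79)/(-28003) - 19150/S(-219, (43 + 27) + W) = (-3 - 318*(-79) + 2*(-79)**2)/(-28003) - 19150/(-1/55) = (-3 + 25122 + 2*6241)*(-1/28003) - 19150*(-55) = (-3 + 25122 + 12482)*(-1/28003) + 1053250 = 37601*(-1/28003) + 1053250 = -37601/28003 + 1053250 = 29494122149/28003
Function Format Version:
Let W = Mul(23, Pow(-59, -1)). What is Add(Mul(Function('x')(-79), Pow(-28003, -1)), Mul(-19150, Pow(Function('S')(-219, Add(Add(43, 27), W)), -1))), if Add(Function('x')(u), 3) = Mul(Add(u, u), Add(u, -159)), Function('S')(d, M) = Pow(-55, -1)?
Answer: Rational(29494122149, 28003) ≈ 1.0532e+6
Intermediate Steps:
W = Rational(-23, 59) (W = Mul(23, Rational(-1, 59)) = Rational(-23, 59) ≈ -0.38983)
Function('S')(d, M) = Rational(-1, 55)
Function('x')(u) = Add(-3, Mul(2, u, Add(-159, u))) (Function('x')(u) = Add(-3, Mul(Add(u, u), Add(u, -159))) = Add(-3, Mul(Mul(2, u), Add(-159, u))) = Add(-3, Mul(2, u, Add(-159, u))))
Add(Mul(Function('x')(-79), Pow(-28003, -1)), Mul(-19150, Pow(Function('S')(-219, Add(Add(43, 27), W)), -1))) = Add(Mul(Add(-3, Mul(-318, -79), Mul(2, Pow(-79, 2))), Pow(-28003, -1)), Mul(-19150, Pow(Rational(-1, 55), -1))) = Add(Mul(Add(-3, 25122, Mul(2, 6241)), Rational(-1, 28003)), Mul(-19150, -55)) = Add(Mul(Add(-3, 25122, 12482), Rational(-1, 28003)), 1053250) = Add(Mul(37601, Rational(-1, 28003)), 1053250) = Add(Rational(-37601, 28003), 1053250) = Rational(29494122149, 28003)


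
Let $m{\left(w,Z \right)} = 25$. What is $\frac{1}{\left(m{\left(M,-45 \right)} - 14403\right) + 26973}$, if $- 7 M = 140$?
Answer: $\frac{1}{12595} \approx 7.9397 \cdot 10^{-5}$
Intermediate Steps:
$M = -20$ ($M = \left(- \frac{1}{7}\right) 140 = -20$)
$\frac{1}{\left(m{\left(M,-45 \right)} - 14403\right) + 26973} = \frac{1}{\left(25 - 14403\right) + 26973} = \frac{1}{-14378 + 26973} = \frac{1}{12595}$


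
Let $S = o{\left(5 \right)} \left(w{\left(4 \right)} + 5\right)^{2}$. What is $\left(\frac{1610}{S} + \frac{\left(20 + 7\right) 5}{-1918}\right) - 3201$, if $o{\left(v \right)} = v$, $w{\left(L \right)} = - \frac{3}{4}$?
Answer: $- \frac{1764478181}{554302} \approx -3183.2$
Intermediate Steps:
$w{\left(L \right)} = - \frac{3}{4}$ ($w{\left(L \right)} = \left(-3\right) \frac{1}{4} = - \frac{3}{4}$)
$S = \frac{1445}{16}$ ($S = 5 \left(- \frac{3}{4} + 5\right)^{2} = 5 \left(\frac{17}{4}\right)^{2} = 5 \cdot \frac{289}{16} = \frac{1445}{16} \approx 90.313$)
$\left(\frac{1610}{S} + \frac{\left(20 + 7\right) 5}{-1918}\right) - 3201 = \left(\frac{1610}{\frac{1445}{16}} + \frac{\left(20 + 7\right) 5}{-1918}\right) - 3201 = \left(1610 \cdot \frac{16}{1445} + 27 \cdot 5 \left(- \frac{1}{1918}\right)\right) - 3201 = \left(\frac{5152}{289} + 135 \left(- \frac{1}{1918}\right)\right) - 3201 = \left(\frac{5152}{289} - \frac{135}{1918}\right) - 3201 = \frac{9842521}{554302} - 3201 = - \frac{1764478181}{554302}$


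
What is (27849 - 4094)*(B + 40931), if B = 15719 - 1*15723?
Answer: 972220885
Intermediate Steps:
B = -4 (B = 15719 - 15723 = -4)
(27849 - 4094)*(B + 40931) = (27849 - 4094)*(-4 + 40931) = 23755*40927 = 972220885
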